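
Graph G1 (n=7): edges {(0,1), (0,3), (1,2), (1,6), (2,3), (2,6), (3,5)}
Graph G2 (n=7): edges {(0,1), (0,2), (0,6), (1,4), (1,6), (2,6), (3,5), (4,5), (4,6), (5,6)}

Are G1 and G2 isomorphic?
No, not isomorphic

The graphs are NOT isomorphic.

Counting triangles (3-cliques): G1 has 1, G2 has 4.
Triangle count is an isomorphism invariant, so differing triangle counts rule out isomorphism.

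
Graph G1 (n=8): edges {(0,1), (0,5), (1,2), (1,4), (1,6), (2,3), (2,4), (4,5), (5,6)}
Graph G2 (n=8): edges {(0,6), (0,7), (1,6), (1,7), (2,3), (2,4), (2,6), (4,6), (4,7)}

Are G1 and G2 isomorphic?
Yes, isomorphic

The graphs are isomorphic.
One valid mapping φ: V(G1) → V(G2): 0→1, 1→6, 2→2, 3→3, 4→4, 5→7, 6→0, 7→5

Verify φ preserves adjacency — for each edge of G1, its image is an edge of G2:
  (0,1) → (φ(0),φ(1)) = (1,6) ∈ E(G2) ✓
  (0,5) → (φ(0),φ(5)) = (1,7) ∈ E(G2) ✓
  (1,2) → (φ(1),φ(2)) = (2,6) ∈ E(G2) ✓
  (1,4) → (φ(1),φ(4)) = (4,6) ∈ E(G2) ✓
  (1,6) → (φ(1),φ(6)) = (0,6) ∈ E(G2) ✓
  (2,3) → (φ(2),φ(3)) = (2,3) ∈ E(G2) ✓
  (2,4) → (φ(2),φ(4)) = (2,4) ∈ E(G2) ✓
  (4,5) → (φ(4),φ(5)) = (4,7) ∈ E(G2) ✓
  (5,6) → (φ(5),φ(6)) = (0,7) ∈ E(G2) ✓
All 9 edges of G1 map to edges of G2, and |E(G1)| = |E(G2)| = 9, so φ is a bijection on edges as well as vertices. Hence G1 ≅ G2.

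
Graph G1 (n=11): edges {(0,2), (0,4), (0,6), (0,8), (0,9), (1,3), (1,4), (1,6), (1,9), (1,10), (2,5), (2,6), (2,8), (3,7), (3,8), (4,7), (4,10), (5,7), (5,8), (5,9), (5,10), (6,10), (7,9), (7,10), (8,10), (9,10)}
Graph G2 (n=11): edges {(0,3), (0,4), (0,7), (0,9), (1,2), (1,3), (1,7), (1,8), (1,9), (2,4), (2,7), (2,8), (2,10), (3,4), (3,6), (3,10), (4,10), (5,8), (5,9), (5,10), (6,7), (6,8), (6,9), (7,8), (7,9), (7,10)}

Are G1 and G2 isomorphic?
Yes, isomorphic

The graphs are isomorphic.
One valid mapping φ: V(G1) → V(G2): 0→3, 1→9, 2→4, 3→5, 4→6, 5→2, 6→0, 7→8, 8→10, 9→1, 10→7

Verify φ preserves adjacency — for each edge of G1, its image is an edge of G2:
  (0,2) → (φ(0),φ(2)) = (3,4) ∈ E(G2) ✓
  (0,4) → (φ(0),φ(4)) = (3,6) ∈ E(G2) ✓
  (0,6) → (φ(0),φ(6)) = (0,3) ∈ E(G2) ✓
  (0,8) → (φ(0),φ(8)) = (3,10) ∈ E(G2) ✓
  (0,9) → (φ(0),φ(9)) = (1,3) ∈ E(G2) ✓
  (1,3) → (φ(1),φ(3)) = (5,9) ∈ E(G2) ✓
  (1,4) → (φ(1),φ(4)) = (6,9) ∈ E(G2) ✓
  (1,6) → (φ(1),φ(6)) = (0,9) ∈ E(G2) ✓
  (1,9) → (φ(1),φ(9)) = (1,9) ∈ E(G2) ✓
  (1,10) → (φ(1),φ(10)) = (7,9) ∈ E(G2) ✓
  (2,5) → (φ(2),φ(5)) = (2,4) ∈ E(G2) ✓
  (2,6) → (φ(2),φ(6)) = (0,4) ∈ E(G2) ✓
  (2,8) → (φ(2),φ(8)) = (4,10) ∈ E(G2) ✓
  (3,7) → (φ(3),φ(7)) = (5,8) ∈ E(G2) ✓
  (3,8) → (φ(3),φ(8)) = (5,10) ∈ E(G2) ✓
  (4,7) → (φ(4),φ(7)) = (6,8) ∈ E(G2) ✓
  (4,10) → (φ(4),φ(10)) = (6,7) ∈ E(G2) ✓
  (5,7) → (φ(5),φ(7)) = (2,8) ∈ E(G2) ✓
  (5,8) → (φ(5),φ(8)) = (2,10) ∈ E(G2) ✓
  (5,9) → (φ(5),φ(9)) = (1,2) ∈ E(G2) ✓
  (5,10) → (φ(5),φ(10)) = (2,7) ∈ E(G2) ✓
  (6,10) → (φ(6),φ(10)) = (0,7) ∈ E(G2) ✓
  (7,9) → (φ(7),φ(9)) = (1,8) ∈ E(G2) ✓
  (7,10) → (φ(7),φ(10)) = (7,8) ∈ E(G2) ✓
  (8,10) → (φ(8),φ(10)) = (7,10) ∈ E(G2) ✓
  (9,10) → (φ(9),φ(10)) = (1,7) ∈ E(G2) ✓
All 26 edges of G1 map to edges of G2, and |E(G1)| = |E(G2)| = 26, so φ is a bijection on edges as well as vertices. Hence G1 ≅ G2.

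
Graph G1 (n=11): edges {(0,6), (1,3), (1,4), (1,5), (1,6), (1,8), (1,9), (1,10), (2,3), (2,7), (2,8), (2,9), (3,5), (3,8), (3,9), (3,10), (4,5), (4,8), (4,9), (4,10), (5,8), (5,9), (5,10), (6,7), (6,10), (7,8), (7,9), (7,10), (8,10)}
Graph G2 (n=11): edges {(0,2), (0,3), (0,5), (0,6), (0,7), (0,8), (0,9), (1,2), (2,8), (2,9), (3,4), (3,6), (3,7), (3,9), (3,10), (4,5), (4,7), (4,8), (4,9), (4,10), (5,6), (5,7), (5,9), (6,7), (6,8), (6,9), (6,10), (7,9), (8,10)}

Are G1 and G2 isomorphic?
Yes, isomorphic

The graphs are isomorphic.
One valid mapping φ: V(G1) → V(G2): 0→1, 1→9, 2→10, 3→3, 4→5, 5→7, 6→2, 7→8, 8→6, 9→4, 10→0

Verify φ preserves adjacency — for each edge of G1, its image is an edge of G2:
  (0,6) → (φ(0),φ(6)) = (1,2) ∈ E(G2) ✓
  (1,3) → (φ(1),φ(3)) = (3,9) ∈ E(G2) ✓
  (1,4) → (φ(1),φ(4)) = (5,9) ∈ E(G2) ✓
  (1,5) → (φ(1),φ(5)) = (7,9) ∈ E(G2) ✓
  (1,6) → (φ(1),φ(6)) = (2,9) ∈ E(G2) ✓
  (1,8) → (φ(1),φ(8)) = (6,9) ∈ E(G2) ✓
  (1,9) → (φ(1),φ(9)) = (4,9) ∈ E(G2) ✓
  (1,10) → (φ(1),φ(10)) = (0,9) ∈ E(G2) ✓
  (2,3) → (φ(2),φ(3)) = (3,10) ∈ E(G2) ✓
  (2,7) → (φ(2),φ(7)) = (8,10) ∈ E(G2) ✓
  (2,8) → (φ(2),φ(8)) = (6,10) ∈ E(G2) ✓
  (2,9) → (φ(2),φ(9)) = (4,10) ∈ E(G2) ✓
  (3,5) → (φ(3),φ(5)) = (3,7) ∈ E(G2) ✓
  (3,8) → (φ(3),φ(8)) = (3,6) ∈ E(G2) ✓
  (3,9) → (φ(3),φ(9)) = (3,4) ∈ E(G2) ✓
  (3,10) → (φ(3),φ(10)) = (0,3) ∈ E(G2) ✓
  (4,5) → (φ(4),φ(5)) = (5,7) ∈ E(G2) ✓
  (4,8) → (φ(4),φ(8)) = (5,6) ∈ E(G2) ✓
  (4,9) → (φ(4),φ(9)) = (4,5) ∈ E(G2) ✓
  (4,10) → (φ(4),φ(10)) = (0,5) ∈ E(G2) ✓
  (5,8) → (φ(5),φ(8)) = (6,7) ∈ E(G2) ✓
  (5,9) → (φ(5),φ(9)) = (4,7) ∈ E(G2) ✓
  (5,10) → (φ(5),φ(10)) = (0,7) ∈ E(G2) ✓
  (6,7) → (φ(6),φ(7)) = (2,8) ∈ E(G2) ✓
  (6,10) → (φ(6),φ(10)) = (0,2) ∈ E(G2) ✓
  (7,8) → (φ(7),φ(8)) = (6,8) ∈ E(G2) ✓
  (7,9) → (φ(7),φ(9)) = (4,8) ∈ E(G2) ✓
  (7,10) → (φ(7),φ(10)) = (0,8) ∈ E(G2) ✓
  (8,10) → (φ(8),φ(10)) = (0,6) ∈ E(G2) ✓
All 29 edges of G1 map to edges of G2, and |E(G1)| = |E(G2)| = 29, so φ is a bijection on edges as well as vertices. Hence G1 ≅ G2.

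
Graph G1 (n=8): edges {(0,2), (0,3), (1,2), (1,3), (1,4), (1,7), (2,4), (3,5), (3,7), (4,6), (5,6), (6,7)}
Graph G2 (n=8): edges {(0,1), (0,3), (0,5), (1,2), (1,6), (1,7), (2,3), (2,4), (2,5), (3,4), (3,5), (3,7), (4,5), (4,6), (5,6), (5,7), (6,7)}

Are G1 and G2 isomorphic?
No, not isomorphic

The graphs are NOT isomorphic.

Counting triangles (3-cliques): G1 has 2, G2 has 9.
Triangle count is an isomorphism invariant, so differing triangle counts rule out isomorphism.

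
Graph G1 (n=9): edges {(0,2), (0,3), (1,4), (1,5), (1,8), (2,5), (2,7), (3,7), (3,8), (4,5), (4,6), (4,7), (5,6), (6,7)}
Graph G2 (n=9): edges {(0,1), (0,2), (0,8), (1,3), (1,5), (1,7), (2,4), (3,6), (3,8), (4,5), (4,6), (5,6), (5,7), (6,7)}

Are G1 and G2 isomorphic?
Yes, isomorphic

The graphs are isomorphic.
One valid mapping φ: V(G1) → V(G2): 0→8, 1→4, 2→3, 3→0, 4→5, 5→6, 6→7, 7→1, 8→2

Verify φ preserves adjacency — for each edge of G1, its image is an edge of G2:
  (0,2) → (φ(0),φ(2)) = (3,8) ∈ E(G2) ✓
  (0,3) → (φ(0),φ(3)) = (0,8) ∈ E(G2) ✓
  (1,4) → (φ(1),φ(4)) = (4,5) ∈ E(G2) ✓
  (1,5) → (φ(1),φ(5)) = (4,6) ∈ E(G2) ✓
  (1,8) → (φ(1),φ(8)) = (2,4) ∈ E(G2) ✓
  (2,5) → (φ(2),φ(5)) = (3,6) ∈ E(G2) ✓
  (2,7) → (φ(2),φ(7)) = (1,3) ∈ E(G2) ✓
  (3,7) → (φ(3),φ(7)) = (0,1) ∈ E(G2) ✓
  (3,8) → (φ(3),φ(8)) = (0,2) ∈ E(G2) ✓
  (4,5) → (φ(4),φ(5)) = (5,6) ∈ E(G2) ✓
  (4,6) → (φ(4),φ(6)) = (5,7) ∈ E(G2) ✓
  (4,7) → (φ(4),φ(7)) = (1,5) ∈ E(G2) ✓
  (5,6) → (φ(5),φ(6)) = (6,7) ∈ E(G2) ✓
  (6,7) → (φ(6),φ(7)) = (1,7) ∈ E(G2) ✓
All 14 edges of G1 map to edges of G2, and |E(G1)| = |E(G2)| = 14, so φ is a bijection on edges as well as vertices. Hence G1 ≅ G2.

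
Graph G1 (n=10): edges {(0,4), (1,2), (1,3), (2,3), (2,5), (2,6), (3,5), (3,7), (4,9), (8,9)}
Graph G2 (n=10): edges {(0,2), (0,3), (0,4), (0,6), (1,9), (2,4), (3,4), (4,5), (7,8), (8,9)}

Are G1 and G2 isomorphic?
Yes, isomorphic

The graphs are isomorphic.
One valid mapping φ: V(G1) → V(G2): 0→1, 1→3, 2→4, 3→0, 4→9, 5→2, 6→5, 7→6, 8→7, 9→8

Verify φ preserves adjacency — for each edge of G1, its image is an edge of G2:
  (0,4) → (φ(0),φ(4)) = (1,9) ∈ E(G2) ✓
  (1,2) → (φ(1),φ(2)) = (3,4) ∈ E(G2) ✓
  (1,3) → (φ(1),φ(3)) = (0,3) ∈ E(G2) ✓
  (2,3) → (φ(2),φ(3)) = (0,4) ∈ E(G2) ✓
  (2,5) → (φ(2),φ(5)) = (2,4) ∈ E(G2) ✓
  (2,6) → (φ(2),φ(6)) = (4,5) ∈ E(G2) ✓
  (3,5) → (φ(3),φ(5)) = (0,2) ∈ E(G2) ✓
  (3,7) → (φ(3),φ(7)) = (0,6) ∈ E(G2) ✓
  (4,9) → (φ(4),φ(9)) = (8,9) ∈ E(G2) ✓
  (8,9) → (φ(8),φ(9)) = (7,8) ∈ E(G2) ✓
All 10 edges of G1 map to edges of G2, and |E(G1)| = |E(G2)| = 10, so φ is a bijection on edges as well as vertices. Hence G1 ≅ G2.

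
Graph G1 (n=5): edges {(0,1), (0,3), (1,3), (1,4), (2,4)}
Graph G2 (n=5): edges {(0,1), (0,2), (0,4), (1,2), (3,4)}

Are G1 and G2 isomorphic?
Yes, isomorphic

The graphs are isomorphic.
One valid mapping φ: V(G1) → V(G2): 0→1, 1→0, 2→3, 3→2, 4→4

Verify φ preserves adjacency — for each edge of G1, its image is an edge of G2:
  (0,1) → (φ(0),φ(1)) = (0,1) ∈ E(G2) ✓
  (0,3) → (φ(0),φ(3)) = (1,2) ∈ E(G2) ✓
  (1,3) → (φ(1),φ(3)) = (0,2) ∈ E(G2) ✓
  (1,4) → (φ(1),φ(4)) = (0,4) ∈ E(G2) ✓
  (2,4) → (φ(2),φ(4)) = (3,4) ∈ E(G2) ✓
All 5 edges of G1 map to edges of G2, and |E(G1)| = |E(G2)| = 5, so φ is a bijection on edges as well as vertices. Hence G1 ≅ G2.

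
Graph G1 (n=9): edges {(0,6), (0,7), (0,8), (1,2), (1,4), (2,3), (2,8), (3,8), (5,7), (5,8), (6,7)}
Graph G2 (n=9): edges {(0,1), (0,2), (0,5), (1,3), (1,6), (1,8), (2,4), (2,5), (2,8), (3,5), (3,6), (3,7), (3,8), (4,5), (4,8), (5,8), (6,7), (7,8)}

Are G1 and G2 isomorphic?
No, not isomorphic

The graphs are NOT isomorphic.

Counting triangles (3-cliques): G1 has 2, G2 has 10.
Triangle count is an isomorphism invariant, so differing triangle counts rule out isomorphism.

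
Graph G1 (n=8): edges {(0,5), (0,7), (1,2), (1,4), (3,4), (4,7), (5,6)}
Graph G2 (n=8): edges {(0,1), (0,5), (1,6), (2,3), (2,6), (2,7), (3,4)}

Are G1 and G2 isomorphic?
Yes, isomorphic

The graphs are isomorphic.
One valid mapping φ: V(G1) → V(G2): 0→1, 1→3, 2→4, 3→7, 4→2, 5→0, 6→5, 7→6

Verify φ preserves adjacency — for each edge of G1, its image is an edge of G2:
  (0,5) → (φ(0),φ(5)) = (0,1) ∈ E(G2) ✓
  (0,7) → (φ(0),φ(7)) = (1,6) ∈ E(G2) ✓
  (1,2) → (φ(1),φ(2)) = (3,4) ∈ E(G2) ✓
  (1,4) → (φ(1),φ(4)) = (2,3) ∈ E(G2) ✓
  (3,4) → (φ(3),φ(4)) = (2,7) ∈ E(G2) ✓
  (4,7) → (φ(4),φ(7)) = (2,6) ∈ E(G2) ✓
  (5,6) → (φ(5),φ(6)) = (0,5) ∈ E(G2) ✓
All 7 edges of G1 map to edges of G2, and |E(G1)| = |E(G2)| = 7, so φ is a bijection on edges as well as vertices. Hence G1 ≅ G2.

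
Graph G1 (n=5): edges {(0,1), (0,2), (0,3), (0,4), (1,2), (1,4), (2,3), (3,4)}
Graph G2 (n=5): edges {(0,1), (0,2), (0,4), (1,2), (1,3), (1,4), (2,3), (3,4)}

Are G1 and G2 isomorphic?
Yes, isomorphic

The graphs are isomorphic.
One valid mapping φ: V(G1) → V(G2): 0→1, 1→4, 2→3, 3→2, 4→0

Verify φ preserves adjacency — for each edge of G1, its image is an edge of G2:
  (0,1) → (φ(0),φ(1)) = (1,4) ∈ E(G2) ✓
  (0,2) → (φ(0),φ(2)) = (1,3) ∈ E(G2) ✓
  (0,3) → (φ(0),φ(3)) = (1,2) ∈ E(G2) ✓
  (0,4) → (φ(0),φ(4)) = (0,1) ∈ E(G2) ✓
  (1,2) → (φ(1),φ(2)) = (3,4) ∈ E(G2) ✓
  (1,4) → (φ(1),φ(4)) = (0,4) ∈ E(G2) ✓
  (2,3) → (φ(2),φ(3)) = (2,3) ∈ E(G2) ✓
  (3,4) → (φ(3),φ(4)) = (0,2) ∈ E(G2) ✓
All 8 edges of G1 map to edges of G2, and |E(G1)| = |E(G2)| = 8, so φ is a bijection on edges as well as vertices. Hence G1 ≅ G2.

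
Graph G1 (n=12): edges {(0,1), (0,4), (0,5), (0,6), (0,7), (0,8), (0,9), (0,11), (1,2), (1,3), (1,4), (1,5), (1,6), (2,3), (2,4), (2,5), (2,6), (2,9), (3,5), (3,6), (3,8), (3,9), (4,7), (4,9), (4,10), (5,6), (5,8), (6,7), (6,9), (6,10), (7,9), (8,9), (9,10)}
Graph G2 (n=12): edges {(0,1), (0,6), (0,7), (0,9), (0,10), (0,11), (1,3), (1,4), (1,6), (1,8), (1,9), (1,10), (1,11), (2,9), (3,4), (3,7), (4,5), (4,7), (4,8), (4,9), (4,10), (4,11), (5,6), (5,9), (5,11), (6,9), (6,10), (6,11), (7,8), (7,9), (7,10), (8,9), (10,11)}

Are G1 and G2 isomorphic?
Yes, isomorphic

The graphs are isomorphic.
One valid mapping φ: V(G1) → V(G2): 0→9, 1→0, 2→10, 3→11, 4→7, 5→6, 6→1, 7→8, 8→5, 9→4, 10→3, 11→2

Verify φ preserves adjacency — for each edge of G1, its image is an edge of G2:
  (0,1) → (φ(0),φ(1)) = (0,9) ∈ E(G2) ✓
  (0,4) → (φ(0),φ(4)) = (7,9) ∈ E(G2) ✓
  (0,5) → (φ(0),φ(5)) = (6,9) ∈ E(G2) ✓
  (0,6) → (φ(0),φ(6)) = (1,9) ∈ E(G2) ✓
  (0,7) → (φ(0),φ(7)) = (8,9) ∈ E(G2) ✓
  (0,8) → (φ(0),φ(8)) = (5,9) ∈ E(G2) ✓
  (0,9) → (φ(0),φ(9)) = (4,9) ∈ E(G2) ✓
  (0,11) → (φ(0),φ(11)) = (2,9) ∈ E(G2) ✓
  (1,2) → (φ(1),φ(2)) = (0,10) ∈ E(G2) ✓
  (1,3) → (φ(1),φ(3)) = (0,11) ∈ E(G2) ✓
  (1,4) → (φ(1),φ(4)) = (0,7) ∈ E(G2) ✓
  (1,5) → (φ(1),φ(5)) = (0,6) ∈ E(G2) ✓
  (1,6) → (φ(1),φ(6)) = (0,1) ∈ E(G2) ✓
  (2,3) → (φ(2),φ(3)) = (10,11) ∈ E(G2) ✓
  (2,4) → (φ(2),φ(4)) = (7,10) ∈ E(G2) ✓
  (2,5) → (φ(2),φ(5)) = (6,10) ∈ E(G2) ✓
  (2,6) → (φ(2),φ(6)) = (1,10) ∈ E(G2) ✓
  (2,9) → (φ(2),φ(9)) = (4,10) ∈ E(G2) ✓
  (3,5) → (φ(3),φ(5)) = (6,11) ∈ E(G2) ✓
  (3,6) → (φ(3),φ(6)) = (1,11) ∈ E(G2) ✓
  (3,8) → (φ(3),φ(8)) = (5,11) ∈ E(G2) ✓
  (3,9) → (φ(3),φ(9)) = (4,11) ∈ E(G2) ✓
  (4,7) → (φ(4),φ(7)) = (7,8) ∈ E(G2) ✓
  (4,9) → (φ(4),φ(9)) = (4,7) ∈ E(G2) ✓
  (4,10) → (φ(4),φ(10)) = (3,7) ∈ E(G2) ✓
  (5,6) → (φ(5),φ(6)) = (1,6) ∈ E(G2) ✓
  (5,8) → (φ(5),φ(8)) = (5,6) ∈ E(G2) ✓
  (6,7) → (φ(6),φ(7)) = (1,8) ∈ E(G2) ✓
  (6,9) → (φ(6),φ(9)) = (1,4) ∈ E(G2) ✓
  (6,10) → (φ(6),φ(10)) = (1,3) ∈ E(G2) ✓
  (7,9) → (φ(7),φ(9)) = (4,8) ∈ E(G2) ✓
  (8,9) → (φ(8),φ(9)) = (4,5) ∈ E(G2) ✓
  (9,10) → (φ(9),φ(10)) = (3,4) ∈ E(G2) ✓
All 33 edges of G1 map to edges of G2, and |E(G1)| = |E(G2)| = 33, so φ is a bijection on edges as well as vertices. Hence G1 ≅ G2.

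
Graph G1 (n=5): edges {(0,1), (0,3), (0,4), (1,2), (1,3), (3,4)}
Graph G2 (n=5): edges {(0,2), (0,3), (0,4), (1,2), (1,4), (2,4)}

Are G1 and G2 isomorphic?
Yes, isomorphic

The graphs are isomorphic.
One valid mapping φ: V(G1) → V(G2): 0→2, 1→0, 2→3, 3→4, 4→1

Verify φ preserves adjacency — for each edge of G1, its image is an edge of G2:
  (0,1) → (φ(0),φ(1)) = (0,2) ∈ E(G2) ✓
  (0,3) → (φ(0),φ(3)) = (2,4) ∈ E(G2) ✓
  (0,4) → (φ(0),φ(4)) = (1,2) ∈ E(G2) ✓
  (1,2) → (φ(1),φ(2)) = (0,3) ∈ E(G2) ✓
  (1,3) → (φ(1),φ(3)) = (0,4) ∈ E(G2) ✓
  (3,4) → (φ(3),φ(4)) = (1,4) ∈ E(G2) ✓
All 6 edges of G1 map to edges of G2, and |E(G1)| = |E(G2)| = 6, so φ is a bijection on edges as well as vertices. Hence G1 ≅ G2.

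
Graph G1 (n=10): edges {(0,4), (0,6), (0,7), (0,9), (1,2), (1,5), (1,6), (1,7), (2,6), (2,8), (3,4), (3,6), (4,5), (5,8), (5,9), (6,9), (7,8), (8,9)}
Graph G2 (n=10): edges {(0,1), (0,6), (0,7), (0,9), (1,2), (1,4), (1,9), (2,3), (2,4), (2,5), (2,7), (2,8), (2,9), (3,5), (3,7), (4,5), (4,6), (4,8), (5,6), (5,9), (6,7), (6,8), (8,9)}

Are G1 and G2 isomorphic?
No, not isomorphic

The graphs are NOT isomorphic.

Degrees in G1: deg(0)=4, deg(1)=4, deg(2)=3, deg(3)=2, deg(4)=3, deg(5)=4, deg(6)=5, deg(7)=3, deg(8)=4, deg(9)=4.
Sorted degree sequence of G1: [5, 4, 4, 4, 4, 4, 3, 3, 3, 2].
Degrees in G2: deg(0)=4, deg(1)=4, deg(2)=7, deg(3)=3, deg(4)=5, deg(5)=5, deg(6)=5, deg(7)=4, deg(8)=4, deg(9)=5.
Sorted degree sequence of G2: [7, 5, 5, 5, 5, 4, 4, 4, 4, 3].
The (sorted) degree sequence is an isomorphism invariant, so since G1 and G2 have different degree sequences they cannot be isomorphic.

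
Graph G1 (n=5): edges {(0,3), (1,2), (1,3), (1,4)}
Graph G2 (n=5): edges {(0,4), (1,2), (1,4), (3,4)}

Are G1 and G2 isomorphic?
Yes, isomorphic

The graphs are isomorphic.
One valid mapping φ: V(G1) → V(G2): 0→2, 1→4, 2→3, 3→1, 4→0

Verify φ preserves adjacency — for each edge of G1, its image is an edge of G2:
  (0,3) → (φ(0),φ(3)) = (1,2) ∈ E(G2) ✓
  (1,2) → (φ(1),φ(2)) = (3,4) ∈ E(G2) ✓
  (1,3) → (φ(1),φ(3)) = (1,4) ∈ E(G2) ✓
  (1,4) → (φ(1),φ(4)) = (0,4) ∈ E(G2) ✓
All 4 edges of G1 map to edges of G2, and |E(G1)| = |E(G2)| = 4, so φ is a bijection on edges as well as vertices. Hence G1 ≅ G2.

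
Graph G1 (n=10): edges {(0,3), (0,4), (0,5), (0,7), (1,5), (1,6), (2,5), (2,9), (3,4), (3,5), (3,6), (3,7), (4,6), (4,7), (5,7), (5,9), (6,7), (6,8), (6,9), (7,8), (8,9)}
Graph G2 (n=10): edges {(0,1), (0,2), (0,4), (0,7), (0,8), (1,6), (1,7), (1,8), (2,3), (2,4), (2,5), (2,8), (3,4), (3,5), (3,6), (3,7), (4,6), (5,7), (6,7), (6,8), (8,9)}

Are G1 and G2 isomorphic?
No, not isomorphic

The graphs are NOT isomorphic.

Counting triangles (3-cliques): G1 has 13, G2 has 11.
Triangle count is an isomorphism invariant, so differing triangle counts rule out isomorphism.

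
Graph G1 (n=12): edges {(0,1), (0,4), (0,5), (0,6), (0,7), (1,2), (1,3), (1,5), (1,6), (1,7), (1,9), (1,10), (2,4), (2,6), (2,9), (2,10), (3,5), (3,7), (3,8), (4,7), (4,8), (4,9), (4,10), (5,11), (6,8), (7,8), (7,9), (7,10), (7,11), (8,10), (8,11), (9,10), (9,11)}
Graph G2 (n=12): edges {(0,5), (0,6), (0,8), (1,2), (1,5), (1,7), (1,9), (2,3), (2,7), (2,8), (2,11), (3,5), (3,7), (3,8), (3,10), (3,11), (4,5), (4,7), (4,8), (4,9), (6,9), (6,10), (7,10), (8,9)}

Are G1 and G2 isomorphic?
No, not isomorphic

The graphs are NOT isomorphic.

Degrees in G1: deg(0)=5, deg(1)=8, deg(2)=5, deg(3)=4, deg(4)=6, deg(5)=4, deg(6)=4, deg(7)=8, deg(8)=6, deg(9)=6, deg(10)=6, deg(11)=4.
Sorted degree sequence of G1: [8, 8, 6, 6, 6, 6, 5, 5, 4, 4, 4, 4].
Degrees in G2: deg(0)=3, deg(1)=4, deg(2)=5, deg(3)=6, deg(4)=4, deg(5)=4, deg(6)=3, deg(7)=5, deg(8)=5, deg(9)=4, deg(10)=3, deg(11)=2.
Sorted degree sequence of G2: [6, 5, 5, 5, 4, 4, 4, 4, 3, 3, 3, 2].
The (sorted) degree sequence is an isomorphism invariant, so since G1 and G2 have different degree sequences they cannot be isomorphic.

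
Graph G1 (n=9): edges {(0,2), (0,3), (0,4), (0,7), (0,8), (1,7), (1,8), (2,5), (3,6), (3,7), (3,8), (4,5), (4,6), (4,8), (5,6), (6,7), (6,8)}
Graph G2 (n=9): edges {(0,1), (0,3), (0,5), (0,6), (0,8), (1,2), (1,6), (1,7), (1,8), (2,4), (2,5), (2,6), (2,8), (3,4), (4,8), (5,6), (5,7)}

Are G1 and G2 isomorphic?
Yes, isomorphic

The graphs are isomorphic.
One valid mapping φ: V(G1) → V(G2): 0→0, 1→7, 2→3, 3→6, 4→8, 5→4, 6→2, 7→5, 8→1

Verify φ preserves adjacency — for each edge of G1, its image is an edge of G2:
  (0,2) → (φ(0),φ(2)) = (0,3) ∈ E(G2) ✓
  (0,3) → (φ(0),φ(3)) = (0,6) ∈ E(G2) ✓
  (0,4) → (φ(0),φ(4)) = (0,8) ∈ E(G2) ✓
  (0,7) → (φ(0),φ(7)) = (0,5) ∈ E(G2) ✓
  (0,8) → (φ(0),φ(8)) = (0,1) ∈ E(G2) ✓
  (1,7) → (φ(1),φ(7)) = (5,7) ∈ E(G2) ✓
  (1,8) → (φ(1),φ(8)) = (1,7) ∈ E(G2) ✓
  (2,5) → (φ(2),φ(5)) = (3,4) ∈ E(G2) ✓
  (3,6) → (φ(3),φ(6)) = (2,6) ∈ E(G2) ✓
  (3,7) → (φ(3),φ(7)) = (5,6) ∈ E(G2) ✓
  (3,8) → (φ(3),φ(8)) = (1,6) ∈ E(G2) ✓
  (4,5) → (φ(4),φ(5)) = (4,8) ∈ E(G2) ✓
  (4,6) → (φ(4),φ(6)) = (2,8) ∈ E(G2) ✓
  (4,8) → (φ(4),φ(8)) = (1,8) ∈ E(G2) ✓
  (5,6) → (φ(5),φ(6)) = (2,4) ∈ E(G2) ✓
  (6,7) → (φ(6),φ(7)) = (2,5) ∈ E(G2) ✓
  (6,8) → (φ(6),φ(8)) = (1,2) ∈ E(G2) ✓
All 17 edges of G1 map to edges of G2, and |E(G1)| = |E(G2)| = 17, so φ is a bijection on edges as well as vertices. Hence G1 ≅ G2.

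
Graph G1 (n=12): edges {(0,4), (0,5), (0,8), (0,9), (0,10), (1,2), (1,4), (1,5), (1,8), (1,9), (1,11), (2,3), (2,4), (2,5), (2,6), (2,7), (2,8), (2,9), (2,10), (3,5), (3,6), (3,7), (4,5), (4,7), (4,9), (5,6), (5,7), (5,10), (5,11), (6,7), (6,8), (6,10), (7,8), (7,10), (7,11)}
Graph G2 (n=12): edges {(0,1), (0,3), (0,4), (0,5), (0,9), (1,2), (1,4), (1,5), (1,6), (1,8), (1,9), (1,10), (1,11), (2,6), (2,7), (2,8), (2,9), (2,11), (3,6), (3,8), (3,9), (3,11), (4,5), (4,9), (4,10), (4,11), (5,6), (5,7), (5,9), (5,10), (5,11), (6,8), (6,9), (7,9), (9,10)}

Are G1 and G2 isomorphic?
Yes, isomorphic

The graphs are isomorphic.
One valid mapping φ: V(G1) → V(G2): 0→3, 1→2, 2→1, 3→10, 4→6, 5→9, 6→4, 7→5, 8→11, 9→8, 10→0, 11→7

Verify φ preserves adjacency — for each edge of G1, its image is an edge of G2:
  (0,4) → (φ(0),φ(4)) = (3,6) ∈ E(G2) ✓
  (0,5) → (φ(0),φ(5)) = (3,9) ∈ E(G2) ✓
  (0,8) → (φ(0),φ(8)) = (3,11) ∈ E(G2) ✓
  (0,9) → (φ(0),φ(9)) = (3,8) ∈ E(G2) ✓
  (0,10) → (φ(0),φ(10)) = (0,3) ∈ E(G2) ✓
  (1,2) → (φ(1),φ(2)) = (1,2) ∈ E(G2) ✓
  (1,4) → (φ(1),φ(4)) = (2,6) ∈ E(G2) ✓
  (1,5) → (φ(1),φ(5)) = (2,9) ∈ E(G2) ✓
  (1,8) → (φ(1),φ(8)) = (2,11) ∈ E(G2) ✓
  (1,9) → (φ(1),φ(9)) = (2,8) ∈ E(G2) ✓
  (1,11) → (φ(1),φ(11)) = (2,7) ∈ E(G2) ✓
  (2,3) → (φ(2),φ(3)) = (1,10) ∈ E(G2) ✓
  (2,4) → (φ(2),φ(4)) = (1,6) ∈ E(G2) ✓
  (2,5) → (φ(2),φ(5)) = (1,9) ∈ E(G2) ✓
  (2,6) → (φ(2),φ(6)) = (1,4) ∈ E(G2) ✓
  (2,7) → (φ(2),φ(7)) = (1,5) ∈ E(G2) ✓
  (2,8) → (φ(2),φ(8)) = (1,11) ∈ E(G2) ✓
  (2,9) → (φ(2),φ(9)) = (1,8) ∈ E(G2) ✓
  (2,10) → (φ(2),φ(10)) = (0,1) ∈ E(G2) ✓
  (3,5) → (φ(3),φ(5)) = (9,10) ∈ E(G2) ✓
  (3,6) → (φ(3),φ(6)) = (4,10) ∈ E(G2) ✓
  (3,7) → (φ(3),φ(7)) = (5,10) ∈ E(G2) ✓
  (4,5) → (φ(4),φ(5)) = (6,9) ∈ E(G2) ✓
  (4,7) → (φ(4),φ(7)) = (5,6) ∈ E(G2) ✓
  (4,9) → (φ(4),φ(9)) = (6,8) ∈ E(G2) ✓
  (5,6) → (φ(5),φ(6)) = (4,9) ∈ E(G2) ✓
  (5,7) → (φ(5),φ(7)) = (5,9) ∈ E(G2) ✓
  (5,10) → (φ(5),φ(10)) = (0,9) ∈ E(G2) ✓
  (5,11) → (φ(5),φ(11)) = (7,9) ∈ E(G2) ✓
  (6,7) → (φ(6),φ(7)) = (4,5) ∈ E(G2) ✓
  (6,8) → (φ(6),φ(8)) = (4,11) ∈ E(G2) ✓
  (6,10) → (φ(6),φ(10)) = (0,4) ∈ E(G2) ✓
  (7,8) → (φ(7),φ(8)) = (5,11) ∈ E(G2) ✓
  (7,10) → (φ(7),φ(10)) = (0,5) ∈ E(G2) ✓
  (7,11) → (φ(7),φ(11)) = (5,7) ∈ E(G2) ✓
All 35 edges of G1 map to edges of G2, and |E(G1)| = |E(G2)| = 35, so φ is a bijection on edges as well as vertices. Hence G1 ≅ G2.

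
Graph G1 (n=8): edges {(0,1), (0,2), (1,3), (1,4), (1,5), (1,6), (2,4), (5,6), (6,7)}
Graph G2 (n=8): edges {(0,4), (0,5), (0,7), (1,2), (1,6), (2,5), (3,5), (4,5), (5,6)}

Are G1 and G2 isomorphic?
Yes, isomorphic

The graphs are isomorphic.
One valid mapping φ: V(G1) → V(G2): 0→6, 1→5, 2→1, 3→3, 4→2, 5→4, 6→0, 7→7

Verify φ preserves adjacency — for each edge of G1, its image is an edge of G2:
  (0,1) → (φ(0),φ(1)) = (5,6) ∈ E(G2) ✓
  (0,2) → (φ(0),φ(2)) = (1,6) ∈ E(G2) ✓
  (1,3) → (φ(1),φ(3)) = (3,5) ∈ E(G2) ✓
  (1,4) → (φ(1),φ(4)) = (2,5) ∈ E(G2) ✓
  (1,5) → (φ(1),φ(5)) = (4,5) ∈ E(G2) ✓
  (1,6) → (φ(1),φ(6)) = (0,5) ∈ E(G2) ✓
  (2,4) → (φ(2),φ(4)) = (1,2) ∈ E(G2) ✓
  (5,6) → (φ(5),φ(6)) = (0,4) ∈ E(G2) ✓
  (6,7) → (φ(6),φ(7)) = (0,7) ∈ E(G2) ✓
All 9 edges of G1 map to edges of G2, and |E(G1)| = |E(G2)| = 9, so φ is a bijection on edges as well as vertices. Hence G1 ≅ G2.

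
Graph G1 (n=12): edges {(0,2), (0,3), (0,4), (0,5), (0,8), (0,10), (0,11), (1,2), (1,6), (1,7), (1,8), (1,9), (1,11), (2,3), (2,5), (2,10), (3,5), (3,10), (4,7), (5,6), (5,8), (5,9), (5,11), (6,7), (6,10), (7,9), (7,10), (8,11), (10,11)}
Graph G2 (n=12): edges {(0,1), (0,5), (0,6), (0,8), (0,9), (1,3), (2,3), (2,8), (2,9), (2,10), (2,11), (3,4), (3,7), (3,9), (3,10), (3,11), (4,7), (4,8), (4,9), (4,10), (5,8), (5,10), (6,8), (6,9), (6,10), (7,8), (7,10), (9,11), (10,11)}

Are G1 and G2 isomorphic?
Yes, isomorphic

The graphs are isomorphic.
One valid mapping φ: V(G1) → V(G2): 0→3, 1→8, 2→2, 3→11, 4→1, 5→10, 6→6, 7→0, 8→7, 9→5, 10→9, 11→4

Verify φ preserves adjacency — for each edge of G1, its image is an edge of G2:
  (0,2) → (φ(0),φ(2)) = (2,3) ∈ E(G2) ✓
  (0,3) → (φ(0),φ(3)) = (3,11) ∈ E(G2) ✓
  (0,4) → (φ(0),φ(4)) = (1,3) ∈ E(G2) ✓
  (0,5) → (φ(0),φ(5)) = (3,10) ∈ E(G2) ✓
  (0,8) → (φ(0),φ(8)) = (3,7) ∈ E(G2) ✓
  (0,10) → (φ(0),φ(10)) = (3,9) ∈ E(G2) ✓
  (0,11) → (φ(0),φ(11)) = (3,4) ∈ E(G2) ✓
  (1,2) → (φ(1),φ(2)) = (2,8) ∈ E(G2) ✓
  (1,6) → (φ(1),φ(6)) = (6,8) ∈ E(G2) ✓
  (1,7) → (φ(1),φ(7)) = (0,8) ∈ E(G2) ✓
  (1,8) → (φ(1),φ(8)) = (7,8) ∈ E(G2) ✓
  (1,9) → (φ(1),φ(9)) = (5,8) ∈ E(G2) ✓
  (1,11) → (φ(1),φ(11)) = (4,8) ∈ E(G2) ✓
  (2,3) → (φ(2),φ(3)) = (2,11) ∈ E(G2) ✓
  (2,5) → (φ(2),φ(5)) = (2,10) ∈ E(G2) ✓
  (2,10) → (φ(2),φ(10)) = (2,9) ∈ E(G2) ✓
  (3,5) → (φ(3),φ(5)) = (10,11) ∈ E(G2) ✓
  (3,10) → (φ(3),φ(10)) = (9,11) ∈ E(G2) ✓
  (4,7) → (φ(4),φ(7)) = (0,1) ∈ E(G2) ✓
  (5,6) → (φ(5),φ(6)) = (6,10) ∈ E(G2) ✓
  (5,8) → (φ(5),φ(8)) = (7,10) ∈ E(G2) ✓
  (5,9) → (φ(5),φ(9)) = (5,10) ∈ E(G2) ✓
  (5,11) → (φ(5),φ(11)) = (4,10) ∈ E(G2) ✓
  (6,7) → (φ(6),φ(7)) = (0,6) ∈ E(G2) ✓
  (6,10) → (φ(6),φ(10)) = (6,9) ∈ E(G2) ✓
  (7,9) → (φ(7),φ(9)) = (0,5) ∈ E(G2) ✓
  (7,10) → (φ(7),φ(10)) = (0,9) ∈ E(G2) ✓
  (8,11) → (φ(8),φ(11)) = (4,7) ∈ E(G2) ✓
  (10,11) → (φ(10),φ(11)) = (4,9) ∈ E(G2) ✓
All 29 edges of G1 map to edges of G2, and |E(G1)| = |E(G2)| = 29, so φ is a bijection on edges as well as vertices. Hence G1 ≅ G2.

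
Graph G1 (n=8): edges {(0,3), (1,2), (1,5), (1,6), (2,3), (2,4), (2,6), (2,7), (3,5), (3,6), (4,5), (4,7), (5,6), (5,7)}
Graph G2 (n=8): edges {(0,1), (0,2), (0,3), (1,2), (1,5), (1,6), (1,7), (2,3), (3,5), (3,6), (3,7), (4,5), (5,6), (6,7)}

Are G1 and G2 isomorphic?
Yes, isomorphic

The graphs are isomorphic.
One valid mapping φ: V(G1) → V(G2): 0→4, 1→7, 2→3, 3→5, 4→0, 5→1, 6→6, 7→2

Verify φ preserves adjacency — for each edge of G1, its image is an edge of G2:
  (0,3) → (φ(0),φ(3)) = (4,5) ∈ E(G2) ✓
  (1,2) → (φ(1),φ(2)) = (3,7) ∈ E(G2) ✓
  (1,5) → (φ(1),φ(5)) = (1,7) ∈ E(G2) ✓
  (1,6) → (φ(1),φ(6)) = (6,7) ∈ E(G2) ✓
  (2,3) → (φ(2),φ(3)) = (3,5) ∈ E(G2) ✓
  (2,4) → (φ(2),φ(4)) = (0,3) ∈ E(G2) ✓
  (2,6) → (φ(2),φ(6)) = (3,6) ∈ E(G2) ✓
  (2,7) → (φ(2),φ(7)) = (2,3) ∈ E(G2) ✓
  (3,5) → (φ(3),φ(5)) = (1,5) ∈ E(G2) ✓
  (3,6) → (φ(3),φ(6)) = (5,6) ∈ E(G2) ✓
  (4,5) → (φ(4),φ(5)) = (0,1) ∈ E(G2) ✓
  (4,7) → (φ(4),φ(7)) = (0,2) ∈ E(G2) ✓
  (5,6) → (φ(5),φ(6)) = (1,6) ∈ E(G2) ✓
  (5,7) → (φ(5),φ(7)) = (1,2) ∈ E(G2) ✓
All 14 edges of G1 map to edges of G2, and |E(G1)| = |E(G2)| = 14, so φ is a bijection on edges as well as vertices. Hence G1 ≅ G2.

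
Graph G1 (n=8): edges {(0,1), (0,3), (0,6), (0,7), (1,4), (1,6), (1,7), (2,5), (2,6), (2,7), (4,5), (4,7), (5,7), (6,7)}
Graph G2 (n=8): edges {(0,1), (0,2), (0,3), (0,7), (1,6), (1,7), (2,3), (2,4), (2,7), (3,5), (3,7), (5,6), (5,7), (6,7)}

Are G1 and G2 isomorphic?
Yes, isomorphic

The graphs are isomorphic.
One valid mapping φ: V(G1) → V(G2): 0→2, 1→3, 2→1, 3→4, 4→5, 5→6, 6→0, 7→7

Verify φ preserves adjacency — for each edge of G1, its image is an edge of G2:
  (0,1) → (φ(0),φ(1)) = (2,3) ∈ E(G2) ✓
  (0,3) → (φ(0),φ(3)) = (2,4) ∈ E(G2) ✓
  (0,6) → (φ(0),φ(6)) = (0,2) ∈ E(G2) ✓
  (0,7) → (φ(0),φ(7)) = (2,7) ∈ E(G2) ✓
  (1,4) → (φ(1),φ(4)) = (3,5) ∈ E(G2) ✓
  (1,6) → (φ(1),φ(6)) = (0,3) ∈ E(G2) ✓
  (1,7) → (φ(1),φ(7)) = (3,7) ∈ E(G2) ✓
  (2,5) → (φ(2),φ(5)) = (1,6) ∈ E(G2) ✓
  (2,6) → (φ(2),φ(6)) = (0,1) ∈ E(G2) ✓
  (2,7) → (φ(2),φ(7)) = (1,7) ∈ E(G2) ✓
  (4,5) → (φ(4),φ(5)) = (5,6) ∈ E(G2) ✓
  (4,7) → (φ(4),φ(7)) = (5,7) ∈ E(G2) ✓
  (5,7) → (φ(5),φ(7)) = (6,7) ∈ E(G2) ✓
  (6,7) → (φ(6),φ(7)) = (0,7) ∈ E(G2) ✓
All 14 edges of G1 map to edges of G2, and |E(G1)| = |E(G2)| = 14, so φ is a bijection on edges as well as vertices. Hence G1 ≅ G2.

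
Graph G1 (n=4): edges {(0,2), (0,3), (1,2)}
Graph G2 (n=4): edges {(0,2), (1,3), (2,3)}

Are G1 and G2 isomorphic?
Yes, isomorphic

The graphs are isomorphic.
One valid mapping φ: V(G1) → V(G2): 0→3, 1→0, 2→2, 3→1

Verify φ preserves adjacency — for each edge of G1, its image is an edge of G2:
  (0,2) → (φ(0),φ(2)) = (2,3) ∈ E(G2) ✓
  (0,3) → (φ(0),φ(3)) = (1,3) ∈ E(G2) ✓
  (1,2) → (φ(1),φ(2)) = (0,2) ∈ E(G2) ✓
All 3 edges of G1 map to edges of G2, and |E(G1)| = |E(G2)| = 3, so φ is a bijection on edges as well as vertices. Hence G1 ≅ G2.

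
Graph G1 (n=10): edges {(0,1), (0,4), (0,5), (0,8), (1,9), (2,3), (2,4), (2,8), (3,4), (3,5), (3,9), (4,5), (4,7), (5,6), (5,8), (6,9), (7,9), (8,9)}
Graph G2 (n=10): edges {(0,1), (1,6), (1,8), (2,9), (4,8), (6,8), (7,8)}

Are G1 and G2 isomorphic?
No, not isomorphic

The graphs are NOT isomorphic.

Connected components of G1: 1 component(s) with vertex sets [[0, 1, 2, 3, 4, 5, 6, 7, 8, 9]], sizes [10].
Connected components of G2: 4 component(s) with vertex sets [[3], [5], [2, 9], [0, 1, 4, 6, 7, 8]], sizes [1, 1, 2, 6].
The number of connected components (and the multiset of component sizes) is an isomorphism invariant — an isomorphism maps each component of G1 bijectively onto a component of G2. Since G1 has 1 component(s) and G2 has 4, they cannot be isomorphic.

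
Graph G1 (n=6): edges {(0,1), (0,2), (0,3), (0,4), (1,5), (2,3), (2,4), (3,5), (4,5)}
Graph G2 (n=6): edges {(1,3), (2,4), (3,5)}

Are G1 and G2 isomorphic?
No, not isomorphic

The graphs are NOT isomorphic.

Connected components of G1: 1 component(s) with vertex sets [[0, 1, 2, 3, 4, 5]], sizes [6].
Connected components of G2: 3 component(s) with vertex sets [[0], [2, 4], [1, 3, 5]], sizes [1, 2, 3].
The number of connected components (and the multiset of component sizes) is an isomorphism invariant — an isomorphism maps each component of G1 bijectively onto a component of G2. Since G1 has 1 component(s) and G2 has 3, they cannot be isomorphic.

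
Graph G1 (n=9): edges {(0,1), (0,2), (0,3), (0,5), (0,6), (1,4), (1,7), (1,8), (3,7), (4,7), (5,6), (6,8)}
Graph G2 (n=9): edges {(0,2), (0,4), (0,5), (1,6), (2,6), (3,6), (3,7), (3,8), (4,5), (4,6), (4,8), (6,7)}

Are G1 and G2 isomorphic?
Yes, isomorphic

The graphs are isomorphic.
One valid mapping φ: V(G1) → V(G2): 0→6, 1→4, 2→1, 3→2, 4→5, 5→7, 6→3, 7→0, 8→8

Verify φ preserves adjacency — for each edge of G1, its image is an edge of G2:
  (0,1) → (φ(0),φ(1)) = (4,6) ∈ E(G2) ✓
  (0,2) → (φ(0),φ(2)) = (1,6) ∈ E(G2) ✓
  (0,3) → (φ(0),φ(3)) = (2,6) ∈ E(G2) ✓
  (0,5) → (φ(0),φ(5)) = (6,7) ∈ E(G2) ✓
  (0,6) → (φ(0),φ(6)) = (3,6) ∈ E(G2) ✓
  (1,4) → (φ(1),φ(4)) = (4,5) ∈ E(G2) ✓
  (1,7) → (φ(1),φ(7)) = (0,4) ∈ E(G2) ✓
  (1,8) → (φ(1),φ(8)) = (4,8) ∈ E(G2) ✓
  (3,7) → (φ(3),φ(7)) = (0,2) ∈ E(G2) ✓
  (4,7) → (φ(4),φ(7)) = (0,5) ∈ E(G2) ✓
  (5,6) → (φ(5),φ(6)) = (3,7) ∈ E(G2) ✓
  (6,8) → (φ(6),φ(8)) = (3,8) ∈ E(G2) ✓
All 12 edges of G1 map to edges of G2, and |E(G1)| = |E(G2)| = 12, so φ is a bijection on edges as well as vertices. Hence G1 ≅ G2.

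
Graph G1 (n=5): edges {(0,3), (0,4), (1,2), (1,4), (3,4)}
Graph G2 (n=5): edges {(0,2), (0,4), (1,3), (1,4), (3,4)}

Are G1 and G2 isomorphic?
Yes, isomorphic

The graphs are isomorphic.
One valid mapping φ: V(G1) → V(G2): 0→3, 1→0, 2→2, 3→1, 4→4

Verify φ preserves adjacency — for each edge of G1, its image is an edge of G2:
  (0,3) → (φ(0),φ(3)) = (1,3) ∈ E(G2) ✓
  (0,4) → (φ(0),φ(4)) = (3,4) ∈ E(G2) ✓
  (1,2) → (φ(1),φ(2)) = (0,2) ∈ E(G2) ✓
  (1,4) → (φ(1),φ(4)) = (0,4) ∈ E(G2) ✓
  (3,4) → (φ(3),φ(4)) = (1,4) ∈ E(G2) ✓
All 5 edges of G1 map to edges of G2, and |E(G1)| = |E(G2)| = 5, so φ is a bijection on edges as well as vertices. Hence G1 ≅ G2.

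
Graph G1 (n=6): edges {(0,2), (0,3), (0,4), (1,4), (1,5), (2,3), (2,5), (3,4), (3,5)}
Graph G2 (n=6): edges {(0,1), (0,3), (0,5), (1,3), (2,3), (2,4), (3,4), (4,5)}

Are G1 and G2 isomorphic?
No, not isomorphic

The graphs are NOT isomorphic.

Counting triangles (3-cliques): G1 has 3, G2 has 2.
Triangle count is an isomorphism invariant, so differing triangle counts rule out isomorphism.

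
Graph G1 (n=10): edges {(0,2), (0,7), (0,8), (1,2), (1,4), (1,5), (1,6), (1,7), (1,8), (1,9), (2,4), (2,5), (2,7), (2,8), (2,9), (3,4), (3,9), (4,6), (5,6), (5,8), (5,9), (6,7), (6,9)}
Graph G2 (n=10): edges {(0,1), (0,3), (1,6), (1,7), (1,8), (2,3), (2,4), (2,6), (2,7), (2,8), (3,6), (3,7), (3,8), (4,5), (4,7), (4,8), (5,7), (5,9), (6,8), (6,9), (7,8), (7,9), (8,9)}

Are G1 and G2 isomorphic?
Yes, isomorphic

The graphs are isomorphic.
One valid mapping φ: V(G1) → V(G2): 0→5, 1→8, 2→7, 3→0, 4→1, 5→2, 6→6, 7→9, 8→4, 9→3

Verify φ preserves adjacency — for each edge of G1, its image is an edge of G2:
  (0,2) → (φ(0),φ(2)) = (5,7) ∈ E(G2) ✓
  (0,7) → (φ(0),φ(7)) = (5,9) ∈ E(G2) ✓
  (0,8) → (φ(0),φ(8)) = (4,5) ∈ E(G2) ✓
  (1,2) → (φ(1),φ(2)) = (7,8) ∈ E(G2) ✓
  (1,4) → (φ(1),φ(4)) = (1,8) ∈ E(G2) ✓
  (1,5) → (φ(1),φ(5)) = (2,8) ∈ E(G2) ✓
  (1,6) → (φ(1),φ(6)) = (6,8) ∈ E(G2) ✓
  (1,7) → (φ(1),φ(7)) = (8,9) ∈ E(G2) ✓
  (1,8) → (φ(1),φ(8)) = (4,8) ∈ E(G2) ✓
  (1,9) → (φ(1),φ(9)) = (3,8) ∈ E(G2) ✓
  (2,4) → (φ(2),φ(4)) = (1,7) ∈ E(G2) ✓
  (2,5) → (φ(2),φ(5)) = (2,7) ∈ E(G2) ✓
  (2,7) → (φ(2),φ(7)) = (7,9) ∈ E(G2) ✓
  (2,8) → (φ(2),φ(8)) = (4,7) ∈ E(G2) ✓
  (2,9) → (φ(2),φ(9)) = (3,7) ∈ E(G2) ✓
  (3,4) → (φ(3),φ(4)) = (0,1) ∈ E(G2) ✓
  (3,9) → (φ(3),φ(9)) = (0,3) ∈ E(G2) ✓
  (4,6) → (φ(4),φ(6)) = (1,6) ∈ E(G2) ✓
  (5,6) → (φ(5),φ(6)) = (2,6) ∈ E(G2) ✓
  (5,8) → (φ(5),φ(8)) = (2,4) ∈ E(G2) ✓
  (5,9) → (φ(5),φ(9)) = (2,3) ∈ E(G2) ✓
  (6,7) → (φ(6),φ(7)) = (6,9) ∈ E(G2) ✓
  (6,9) → (φ(6),φ(9)) = (3,6) ∈ E(G2) ✓
All 23 edges of G1 map to edges of G2, and |E(G1)| = |E(G2)| = 23, so φ is a bijection on edges as well as vertices. Hence G1 ≅ G2.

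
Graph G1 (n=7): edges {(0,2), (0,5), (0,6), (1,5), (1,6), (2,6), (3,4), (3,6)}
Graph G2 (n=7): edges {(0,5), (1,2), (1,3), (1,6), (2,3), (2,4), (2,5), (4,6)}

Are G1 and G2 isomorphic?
Yes, isomorphic

The graphs are isomorphic.
One valid mapping φ: V(G1) → V(G2): 0→1, 1→4, 2→3, 3→5, 4→0, 5→6, 6→2

Verify φ preserves adjacency — for each edge of G1, its image is an edge of G2:
  (0,2) → (φ(0),φ(2)) = (1,3) ∈ E(G2) ✓
  (0,5) → (φ(0),φ(5)) = (1,6) ∈ E(G2) ✓
  (0,6) → (φ(0),φ(6)) = (1,2) ∈ E(G2) ✓
  (1,5) → (φ(1),φ(5)) = (4,6) ∈ E(G2) ✓
  (1,6) → (φ(1),φ(6)) = (2,4) ∈ E(G2) ✓
  (2,6) → (φ(2),φ(6)) = (2,3) ∈ E(G2) ✓
  (3,4) → (φ(3),φ(4)) = (0,5) ∈ E(G2) ✓
  (3,6) → (φ(3),φ(6)) = (2,5) ∈ E(G2) ✓
All 8 edges of G1 map to edges of G2, and |E(G1)| = |E(G2)| = 8, so φ is a bijection on edges as well as vertices. Hence G1 ≅ G2.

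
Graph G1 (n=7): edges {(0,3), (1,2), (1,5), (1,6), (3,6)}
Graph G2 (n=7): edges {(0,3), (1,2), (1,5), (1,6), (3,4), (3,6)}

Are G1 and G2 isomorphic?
No, not isomorphic

The graphs are NOT isomorphic.

Counting edges: G1 has 5 edge(s); G2 has 6 edge(s).
Edge count is an isomorphism invariant (a bijection on vertices induces a bijection on edges), so differing edge counts rule out isomorphism.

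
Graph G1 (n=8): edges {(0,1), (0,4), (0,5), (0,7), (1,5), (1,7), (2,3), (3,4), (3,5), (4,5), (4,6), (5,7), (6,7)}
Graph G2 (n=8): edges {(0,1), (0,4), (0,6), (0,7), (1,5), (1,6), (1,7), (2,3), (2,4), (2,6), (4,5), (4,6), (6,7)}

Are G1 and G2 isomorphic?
Yes, isomorphic

The graphs are isomorphic.
One valid mapping φ: V(G1) → V(G2): 0→0, 1→7, 2→3, 3→2, 4→4, 5→6, 6→5, 7→1

Verify φ preserves adjacency — for each edge of G1, its image is an edge of G2:
  (0,1) → (φ(0),φ(1)) = (0,7) ∈ E(G2) ✓
  (0,4) → (φ(0),φ(4)) = (0,4) ∈ E(G2) ✓
  (0,5) → (φ(0),φ(5)) = (0,6) ∈ E(G2) ✓
  (0,7) → (φ(0),φ(7)) = (0,1) ∈ E(G2) ✓
  (1,5) → (φ(1),φ(5)) = (6,7) ∈ E(G2) ✓
  (1,7) → (φ(1),φ(7)) = (1,7) ∈ E(G2) ✓
  (2,3) → (φ(2),φ(3)) = (2,3) ∈ E(G2) ✓
  (3,4) → (φ(3),φ(4)) = (2,4) ∈ E(G2) ✓
  (3,5) → (φ(3),φ(5)) = (2,6) ∈ E(G2) ✓
  (4,5) → (φ(4),φ(5)) = (4,6) ∈ E(G2) ✓
  (4,6) → (φ(4),φ(6)) = (4,5) ∈ E(G2) ✓
  (5,7) → (φ(5),φ(7)) = (1,6) ∈ E(G2) ✓
  (6,7) → (φ(6),φ(7)) = (1,5) ∈ E(G2) ✓
All 13 edges of G1 map to edges of G2, and |E(G1)| = |E(G2)| = 13, so φ is a bijection on edges as well as vertices. Hence G1 ≅ G2.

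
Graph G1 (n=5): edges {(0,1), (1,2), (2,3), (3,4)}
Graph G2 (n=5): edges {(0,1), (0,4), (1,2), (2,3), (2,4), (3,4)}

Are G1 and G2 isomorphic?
No, not isomorphic

The graphs are NOT isomorphic.

Counting edges: G1 has 4 edge(s); G2 has 6 edge(s).
Edge count is an isomorphism invariant (a bijection on vertices induces a bijection on edges), so differing edge counts rule out isomorphism.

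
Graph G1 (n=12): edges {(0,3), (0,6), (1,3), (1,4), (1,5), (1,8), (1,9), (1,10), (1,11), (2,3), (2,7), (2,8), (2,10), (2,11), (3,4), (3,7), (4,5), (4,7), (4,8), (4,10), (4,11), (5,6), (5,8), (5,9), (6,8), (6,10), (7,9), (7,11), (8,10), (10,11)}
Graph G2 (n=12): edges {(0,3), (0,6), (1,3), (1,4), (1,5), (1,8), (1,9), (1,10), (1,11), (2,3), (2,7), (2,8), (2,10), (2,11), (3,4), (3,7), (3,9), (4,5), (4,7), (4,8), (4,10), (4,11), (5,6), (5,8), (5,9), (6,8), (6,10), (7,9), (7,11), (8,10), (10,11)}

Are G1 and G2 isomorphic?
No, not isomorphic

The graphs are NOT isomorphic.

Counting edges: G1 has 30 edge(s); G2 has 31 edge(s).
Edge count is an isomorphism invariant (a bijection on vertices induces a bijection on edges), so differing edge counts rule out isomorphism.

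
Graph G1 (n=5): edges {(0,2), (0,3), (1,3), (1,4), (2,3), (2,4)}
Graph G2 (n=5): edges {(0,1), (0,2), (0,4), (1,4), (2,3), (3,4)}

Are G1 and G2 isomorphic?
Yes, isomorphic

The graphs are isomorphic.
One valid mapping φ: V(G1) → V(G2): 0→1, 1→3, 2→0, 3→4, 4→2

Verify φ preserves adjacency — for each edge of G1, its image is an edge of G2:
  (0,2) → (φ(0),φ(2)) = (0,1) ∈ E(G2) ✓
  (0,3) → (φ(0),φ(3)) = (1,4) ∈ E(G2) ✓
  (1,3) → (φ(1),φ(3)) = (3,4) ∈ E(G2) ✓
  (1,4) → (φ(1),φ(4)) = (2,3) ∈ E(G2) ✓
  (2,3) → (φ(2),φ(3)) = (0,4) ∈ E(G2) ✓
  (2,4) → (φ(2),φ(4)) = (0,2) ∈ E(G2) ✓
All 6 edges of G1 map to edges of G2, and |E(G1)| = |E(G2)| = 6, so φ is a bijection on edges as well as vertices. Hence G1 ≅ G2.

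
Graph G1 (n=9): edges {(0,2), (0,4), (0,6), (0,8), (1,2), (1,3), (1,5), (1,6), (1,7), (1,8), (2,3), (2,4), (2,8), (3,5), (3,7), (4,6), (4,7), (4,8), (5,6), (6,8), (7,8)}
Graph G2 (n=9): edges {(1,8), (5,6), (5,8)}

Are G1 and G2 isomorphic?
No, not isomorphic

The graphs are NOT isomorphic.

Connected components of G1: 1 component(s) with vertex sets [[0, 1, 2, 3, 4, 5, 6, 7, 8]], sizes [9].
Connected components of G2: 6 component(s) with vertex sets [[0], [2], [3], [4], [7], [1, 5, 6, 8]], sizes [1, 1, 1, 1, 1, 4].
The number of connected components (and the multiset of component sizes) is an isomorphism invariant — an isomorphism maps each component of G1 bijectively onto a component of G2. Since G1 has 1 component(s) and G2 has 6, they cannot be isomorphic.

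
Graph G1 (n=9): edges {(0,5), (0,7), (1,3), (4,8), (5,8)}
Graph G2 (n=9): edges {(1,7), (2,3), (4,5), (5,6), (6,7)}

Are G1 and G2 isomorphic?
Yes, isomorphic

The graphs are isomorphic.
One valid mapping φ: V(G1) → V(G2): 0→5, 1→3, 2→8, 3→2, 4→1, 5→6, 6→0, 7→4, 8→7

Verify φ preserves adjacency — for each edge of G1, its image is an edge of G2:
  (0,5) → (φ(0),φ(5)) = (5,6) ∈ E(G2) ✓
  (0,7) → (φ(0),φ(7)) = (4,5) ∈ E(G2) ✓
  (1,3) → (φ(1),φ(3)) = (2,3) ∈ E(G2) ✓
  (4,8) → (φ(4),φ(8)) = (1,7) ∈ E(G2) ✓
  (5,8) → (φ(5),φ(8)) = (6,7) ∈ E(G2) ✓
All 5 edges of G1 map to edges of G2, and |E(G1)| = |E(G2)| = 5, so φ is a bijection on edges as well as vertices. Hence G1 ≅ G2.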